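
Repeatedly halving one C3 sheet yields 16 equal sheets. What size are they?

C7

16 = 2^4, so 4 halving steps.
C3 → C4 → … → C7 after 4 steps.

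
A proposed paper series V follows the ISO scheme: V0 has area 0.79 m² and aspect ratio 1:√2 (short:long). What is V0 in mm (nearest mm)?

Let the short side be w mm. Then w · w√2 = 0.79 m² = 790,000 mm².
w² = 790,000/√2, so w ≈ 747.4 mm; long side = w√2 ≈ 1057.0 mm.

747 × 1057 mm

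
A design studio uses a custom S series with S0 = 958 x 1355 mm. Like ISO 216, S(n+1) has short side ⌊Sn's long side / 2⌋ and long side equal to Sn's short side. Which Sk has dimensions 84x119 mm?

S0: 958 × 1355 mm
S1: 677 × 958 mm
S2: 479 × 677 mm
S3: 338 × 479 mm
S4: 239 × 338 mm
S5: 169 × 239 mm
S6: 119 × 169 mm
S7: 84 × 119 mm
S8: 59 × 84 mm
→ matches S7.

S7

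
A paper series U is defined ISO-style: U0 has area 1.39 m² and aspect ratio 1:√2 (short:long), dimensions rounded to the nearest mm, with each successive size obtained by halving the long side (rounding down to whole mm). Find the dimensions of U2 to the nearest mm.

Let U0's short side be w mm. w · w√2 = 1.39 m² = 1,390,000 mm², so w ≈ 991.4 mm and w√2 ≈ 1402.1 mm → U0 = 991 × 1402 mm.
U1: ⌊1402/2⌋ × 991 = 701 × 991 mm
U2: ⌊991/2⌋ × 701 = 495 × 701 mm

495 × 701 mm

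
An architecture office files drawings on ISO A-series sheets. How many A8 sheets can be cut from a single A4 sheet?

16

Each ISO step halves the sheet: 1 × A4 → 2 × A5 → 4 × A6 → 8 × A7 → …
From A4 to A8 is 4 halving steps: 2^4 = 16.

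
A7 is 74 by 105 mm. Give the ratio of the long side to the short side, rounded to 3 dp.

1.419

105 / 74 = 1.419
ISO 216 targets √2 ≈ 1.414; the +0.005 deviation is from mm rounding.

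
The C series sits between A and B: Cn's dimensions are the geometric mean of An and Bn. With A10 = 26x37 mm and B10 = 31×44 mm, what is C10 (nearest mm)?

Short side: √(26 · 31) = √806 ≈ 28.4 → 28 mm
Long side: √(37 · 44) = √1628 ≈ 40.3 → 40 mm

28 × 40 mm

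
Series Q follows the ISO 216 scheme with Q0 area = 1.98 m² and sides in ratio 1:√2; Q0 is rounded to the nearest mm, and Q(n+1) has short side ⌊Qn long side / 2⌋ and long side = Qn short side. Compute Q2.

591 × 836 mm

Let Q0's short side be w mm. w · w√2 = 1.98 m² = 1,980,000 mm², so w ≈ 1183.2 mm and w√2 ≈ 1673.4 mm → Q0 = 1183 × 1673 mm.
Q1: ⌊1673/2⌋ × 1183 = 836 × 1183 mm
Q2: ⌊1183/2⌋ × 836 = 591 × 836 mm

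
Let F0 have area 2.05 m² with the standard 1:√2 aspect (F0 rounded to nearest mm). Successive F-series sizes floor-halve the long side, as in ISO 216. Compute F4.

301 × 425 mm

Let F0's short side be w mm. w · w√2 = 2.05 m² = 2,050,000 mm², so w ≈ 1204.0 mm and w√2 ≈ 1702.7 mm → F0 = 1204 × 1703 mm.
F1: ⌊1703/2⌋ × 1204 = 851 × 1204 mm
F2: ⌊1204/2⌋ × 851 = 602 × 851 mm
F3: ⌊851/2⌋ × 602 = 425 × 602 mm
F4: ⌊602/2⌋ × 425 = 301 × 425 mm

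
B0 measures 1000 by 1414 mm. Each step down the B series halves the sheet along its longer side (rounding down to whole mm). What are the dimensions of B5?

B1: ⌊1414/2⌋ × 1000 = 707 × 1000 mm
B2: ⌊1000/2⌋ × 707 = 500 × 707 mm
B3: ⌊707/2⌋ × 500 = 353 × 500 mm
B4: ⌊500/2⌋ × 353 = 250 × 353 mm
B5: ⌊353/2⌋ × 250 = 176 × 250 mm

176 × 250 mm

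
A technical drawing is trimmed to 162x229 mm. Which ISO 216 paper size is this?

C5 (162 × 229 mm)

Aspect ratio 229/162 ≈ 1.414 — close to the ISO √2 ≈ 1.414.
In the C-series (envelope sizes, between A and B): C5 = 162 × 229 mm.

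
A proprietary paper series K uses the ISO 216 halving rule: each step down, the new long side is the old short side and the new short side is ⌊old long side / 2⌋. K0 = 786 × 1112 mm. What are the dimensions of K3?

278 × 393 mm

K1: ⌊1112/2⌋ × 786 = 556 × 786 mm
K2: ⌊786/2⌋ × 556 = 393 × 556 mm
K3: ⌊556/2⌋ × 393 = 278 × 393 mm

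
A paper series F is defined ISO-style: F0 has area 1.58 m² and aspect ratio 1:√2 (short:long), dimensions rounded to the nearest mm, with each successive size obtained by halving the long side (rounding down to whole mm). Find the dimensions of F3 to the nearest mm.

373 × 528 mm

Let F0's short side be w mm. w · w√2 = 1.58 m² = 1,580,000 mm², so w ≈ 1057.0 mm and w√2 ≈ 1494.8 mm → F0 = 1057 × 1495 mm.
F1: ⌊1495/2⌋ × 1057 = 747 × 1057 mm
F2: ⌊1057/2⌋ × 747 = 528 × 747 mm
F3: ⌊747/2⌋ × 528 = 373 × 528 mm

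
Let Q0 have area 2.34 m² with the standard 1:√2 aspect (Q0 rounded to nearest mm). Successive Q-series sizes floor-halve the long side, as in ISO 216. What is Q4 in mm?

321 × 454 mm

Let Q0's short side be w mm. w · w√2 = 2.34 m² = 2,340,000 mm², so w ≈ 1286.3 mm and w√2 ≈ 1819.1 mm → Q0 = 1286 × 1819 mm.
Q1: ⌊1819/2⌋ × 1286 = 909 × 1286 mm
Q2: ⌊1286/2⌋ × 909 = 643 × 909 mm
Q3: ⌊909/2⌋ × 643 = 454 × 643 mm
Q4: ⌊643/2⌋ × 454 = 321 × 454 mm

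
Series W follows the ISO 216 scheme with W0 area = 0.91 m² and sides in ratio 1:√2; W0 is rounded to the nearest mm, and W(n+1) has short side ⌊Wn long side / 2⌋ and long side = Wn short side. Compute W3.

Let W0's short side be w mm. w · w√2 = 0.91 m² = 910,000 mm², so w ≈ 802.2 mm and w√2 ≈ 1134.4 mm → W0 = 802 × 1134 mm.
W1: ⌊1134/2⌋ × 802 = 567 × 802 mm
W2: ⌊802/2⌋ × 567 = 401 × 567 mm
W3: ⌊567/2⌋ × 401 = 283 × 401 mm

283 × 401 mm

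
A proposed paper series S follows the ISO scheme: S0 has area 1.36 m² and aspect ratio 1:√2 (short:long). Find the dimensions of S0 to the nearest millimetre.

981 × 1387 mm

Let the short side be w mm. Then w · w√2 = 1.36 m² = 1,360,000 mm².
w² = 1,360,000/√2, so w ≈ 980.6 mm; long side = w√2 ≈ 1386.8 mm.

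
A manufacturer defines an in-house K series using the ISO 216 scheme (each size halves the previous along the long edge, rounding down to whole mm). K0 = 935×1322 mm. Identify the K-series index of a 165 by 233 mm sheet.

K5

K0: 935 × 1322 mm
K1: 661 × 935 mm
K2: 467 × 661 mm
K3: 330 × 467 mm
K4: 233 × 330 mm
K5: 165 × 233 mm
K6: 116 × 165 mm
→ matches K5.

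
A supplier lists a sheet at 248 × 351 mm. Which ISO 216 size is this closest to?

Aspect ratio 351/248 ≈ 1.415 — close to the ISO √2 ≈ 1.414.
In the B-series (B0 = 1000 × 1414 mm): B4 = 250 × 353 mm.
Off by 4 mm total — nearest standard size.

B4 (250 × 353 mm)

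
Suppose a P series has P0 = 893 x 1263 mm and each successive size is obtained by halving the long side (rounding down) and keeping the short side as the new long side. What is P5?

P1: ⌊1263/2⌋ × 893 = 631 × 893 mm
P2: ⌊893/2⌋ × 631 = 446 × 631 mm
P3: ⌊631/2⌋ × 446 = 315 × 446 mm
P4: ⌊446/2⌋ × 315 = 223 × 315 mm
P5: ⌊315/2⌋ × 223 = 157 × 223 mm

157 × 223 mm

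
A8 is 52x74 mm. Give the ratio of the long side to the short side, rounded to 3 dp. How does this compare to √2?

1.423

74 / 52 = 1.423
ISO 216 targets √2 ≈ 1.414; the +0.009 deviation is from mm rounding.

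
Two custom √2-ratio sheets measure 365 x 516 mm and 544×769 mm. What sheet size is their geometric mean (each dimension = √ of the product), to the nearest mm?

446 × 630 mm

Short side: √(365 · 544) = √198560 ≈ 445.6 → 446 mm
Long side: √(516 · 769) = √396804 ≈ 629.9 → 630 mm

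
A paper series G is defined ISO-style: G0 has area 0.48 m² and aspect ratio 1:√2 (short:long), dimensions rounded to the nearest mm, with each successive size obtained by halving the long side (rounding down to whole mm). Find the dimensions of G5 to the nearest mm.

103 × 145 mm

Let G0's short side be w mm. w · w√2 = 0.48 m² = 480,000 mm², so w ≈ 582.6 mm and w√2 ≈ 823.9 mm → G0 = 583 × 824 mm.
G1: ⌊824/2⌋ × 583 = 412 × 583 mm
G2: ⌊583/2⌋ × 412 = 291 × 412 mm
G3: ⌊412/2⌋ × 291 = 206 × 291 mm
G4: ⌊291/2⌋ × 206 = 145 × 206 mm
G5: ⌊206/2⌋ × 145 = 103 × 145 mm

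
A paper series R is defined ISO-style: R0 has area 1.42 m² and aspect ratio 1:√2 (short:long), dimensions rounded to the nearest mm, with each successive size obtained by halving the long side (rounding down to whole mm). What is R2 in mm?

501 × 708 mm

Let R0's short side be w mm. w · w√2 = 1.42 m² = 1,420,000 mm², so w ≈ 1002.0 mm and w√2 ≈ 1417.1 mm → R0 = 1002 × 1417 mm.
R1: ⌊1417/2⌋ × 1002 = 708 × 1002 mm
R2: ⌊1002/2⌋ × 708 = 501 × 708 mm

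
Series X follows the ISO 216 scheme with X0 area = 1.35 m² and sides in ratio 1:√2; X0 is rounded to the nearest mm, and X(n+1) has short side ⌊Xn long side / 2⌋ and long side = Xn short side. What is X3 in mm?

Let X0's short side be w mm. w · w√2 = 1.35 m² = 1,350,000 mm², so w ≈ 977.0 mm and w√2 ≈ 1381.7 mm → X0 = 977 × 1382 mm.
X1: ⌊1382/2⌋ × 977 = 691 × 977 mm
X2: ⌊977/2⌋ × 691 = 488 × 691 mm
X3: ⌊691/2⌋ × 488 = 345 × 488 mm

345 × 488 mm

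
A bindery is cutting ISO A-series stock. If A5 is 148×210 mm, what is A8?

52 × 74 mm

A6: ⌊210/2⌋ × 148 = 105 × 148 mm
A7: ⌊148/2⌋ × 105 = 74 × 105 mm
A8: ⌊105/2⌋ × 74 = 52 × 74 mm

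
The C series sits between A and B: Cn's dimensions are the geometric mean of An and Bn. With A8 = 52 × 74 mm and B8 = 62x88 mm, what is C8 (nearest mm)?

57 × 81 mm

Short side: √(52 · 62) = √3224 ≈ 56.8 → 57 mm
Long side: √(74 · 88) = √6512 ≈ 80.7 → 81 mm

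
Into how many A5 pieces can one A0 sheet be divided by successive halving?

32

A0 = 841 × 1189 mm; A5 = 148 × 210 mm.
Each halving step doubles the count; 5 steps from A0 to A5.
2^5 = 32.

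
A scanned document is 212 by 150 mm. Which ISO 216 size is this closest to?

A5 (148 × 210 mm)

Aspect ratio 212/150 ≈ 1.413 — close to the ISO √2 ≈ 1.414.
In the A-series (A0 area = 1 m²): A5 = 148 × 210 mm.
Off by 4 mm total — nearest standard size.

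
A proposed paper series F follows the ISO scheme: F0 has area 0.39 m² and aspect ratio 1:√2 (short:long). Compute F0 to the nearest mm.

525 × 743 mm

Let the short side be w mm. Then w · w√2 = 0.39 m² = 390,000 mm².
w² = 390,000/√2, so w ≈ 525.1 mm; long side = w√2 ≈ 742.7 mm.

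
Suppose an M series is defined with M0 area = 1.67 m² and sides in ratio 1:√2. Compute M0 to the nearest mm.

1087 × 1537 mm

Let the short side be w mm. Then w · w√2 = 1.67 m² = 1,670,000 mm².
w² = 1,670,000/√2, so w ≈ 1086.7 mm; long side = w√2 ≈ 1536.8 mm.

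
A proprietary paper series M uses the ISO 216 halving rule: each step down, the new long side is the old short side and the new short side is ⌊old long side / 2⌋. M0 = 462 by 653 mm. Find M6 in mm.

57 × 81 mm

M1 = 326 × 462 mm (from M0 by 1 halving).
M2: ⌊462/2⌋ × 326 = 231 × 326 mm
M3: ⌊326/2⌋ × 231 = 163 × 231 mm
M4: ⌊231/2⌋ × 163 = 115 × 163 mm
M5: ⌊163/2⌋ × 115 = 81 × 115 mm
M6: ⌊115/2⌋ × 81 = 57 × 81 mm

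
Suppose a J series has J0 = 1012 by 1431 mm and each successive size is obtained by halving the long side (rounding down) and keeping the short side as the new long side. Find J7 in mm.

89 × 126 mm

J1 = 715 × 1012 mm (from J0 by 1 halving).
J2: ⌊1012/2⌋ × 715 = 506 × 715 mm
J3: ⌊715/2⌋ × 506 = 357 × 506 mm
J4: ⌊506/2⌋ × 357 = 253 × 357 mm
J5: ⌊357/2⌋ × 253 = 178 × 253 mm
J6: ⌊253/2⌋ × 178 = 126 × 178 mm
J7: ⌊178/2⌋ × 126 = 89 × 126 mm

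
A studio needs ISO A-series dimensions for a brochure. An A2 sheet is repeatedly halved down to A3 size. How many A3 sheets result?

2

Each ISO step halves the sheet: 1 × A2 → 2 × A3
From A2 to A3 is 1 halving step: 2^1 = 2.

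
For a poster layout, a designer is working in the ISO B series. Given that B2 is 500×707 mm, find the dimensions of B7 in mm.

88 × 125 mm

B3: ⌊707/2⌋ × 500 = 353 × 500 mm
B4: ⌊500/2⌋ × 353 = 250 × 353 mm
B5: ⌊353/2⌋ × 250 = 176 × 250 mm
B6: ⌊250/2⌋ × 176 = 125 × 176 mm
B7: ⌊176/2⌋ × 125 = 88 × 125 mm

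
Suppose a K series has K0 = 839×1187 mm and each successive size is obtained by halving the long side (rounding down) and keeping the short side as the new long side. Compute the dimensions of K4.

209 × 296 mm

K1 = 593 × 839 mm (from K0 by 1 halving).
K2: ⌊839/2⌋ × 593 = 419 × 593 mm
K3: ⌊593/2⌋ × 419 = 296 × 419 mm
K4: ⌊419/2⌋ × 296 = 209 × 296 mm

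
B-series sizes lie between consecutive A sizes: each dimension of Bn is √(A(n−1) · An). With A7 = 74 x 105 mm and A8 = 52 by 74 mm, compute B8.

62 × 88 mm

Short side: √(74 · 52) = √3848 ≈ 62.0 → 62 mm
Long side: √(105 · 74) = √7770 ≈ 88.1 → 88 mm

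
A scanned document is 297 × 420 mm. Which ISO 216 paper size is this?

A3 (297 × 420 mm)

Aspect ratio 420/297 ≈ 1.414 — close to the ISO √2 ≈ 1.414.
In the A-series (A0 area = 1 m²): A3 = 297 × 420 mm.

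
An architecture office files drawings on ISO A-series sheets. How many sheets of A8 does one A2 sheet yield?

64

Each ISO step halves the sheet: 1 × A2 → 2 × A3 → 4 × A4 → 8 × A5 → …
From A2 to A8 is 6 halving steps: 2^6 = 64.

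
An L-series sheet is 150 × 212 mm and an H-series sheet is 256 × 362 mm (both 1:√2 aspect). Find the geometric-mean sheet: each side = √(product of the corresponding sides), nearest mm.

Short side: √(150 · 256) = √38400 ≈ 196.0 → 196 mm
Long side: √(212 · 362) = √76744 ≈ 277.0 → 277 mm

196 × 277 mm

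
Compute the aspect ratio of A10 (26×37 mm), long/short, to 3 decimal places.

1.423

37 / 26 = 1.423
ISO 216 targets √2 ≈ 1.414; the +0.009 deviation is from mm rounding.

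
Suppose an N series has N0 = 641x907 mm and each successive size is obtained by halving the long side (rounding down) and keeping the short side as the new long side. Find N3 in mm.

N1: ⌊907/2⌋ × 641 = 453 × 641 mm
N2: ⌊641/2⌋ × 453 = 320 × 453 mm
N3: ⌊453/2⌋ × 320 = 226 × 320 mm

226 × 320 mm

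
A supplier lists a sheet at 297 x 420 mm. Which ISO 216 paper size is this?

A3 (297 × 420 mm)

Aspect ratio 420/297 ≈ 1.414 — close to the ISO √2 ≈ 1.414.
In the A-series (A0 area = 1 m²): A3 = 297 × 420 mm.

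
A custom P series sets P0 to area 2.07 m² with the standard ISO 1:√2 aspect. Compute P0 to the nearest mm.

Let the short side be w mm. Then w · w√2 = 2.07 m² = 2,070,000 mm².
w² = 2,070,000/√2, so w ≈ 1209.8 mm; long side = w√2 ≈ 1711.0 mm.

1210 × 1711 mm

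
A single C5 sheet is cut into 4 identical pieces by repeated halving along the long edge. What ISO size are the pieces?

4 = 2^2, so 2 halving steps.
C5 → C6 → … → C7 after 2 steps.

C7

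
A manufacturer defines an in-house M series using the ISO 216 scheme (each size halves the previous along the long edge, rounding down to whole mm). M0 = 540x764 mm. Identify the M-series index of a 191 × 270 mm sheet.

M3

M0: 540 × 764 mm
M1: 382 × 540 mm
M2: 270 × 382 mm
M3: 191 × 270 mm
M4: 135 × 191 mm
→ matches M3.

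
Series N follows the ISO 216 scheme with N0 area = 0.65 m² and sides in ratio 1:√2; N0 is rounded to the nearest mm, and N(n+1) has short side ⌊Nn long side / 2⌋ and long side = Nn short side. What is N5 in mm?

119 × 169 mm

Let N0's short side be w mm. w · w√2 = 0.65 m² = 650,000 mm², so w ≈ 678.0 mm and w√2 ≈ 958.8 mm → N0 = 678 × 959 mm.
N1: ⌊959/2⌋ × 678 = 479 × 678 mm
N2: ⌊678/2⌋ × 479 = 339 × 479 mm
N3: ⌊479/2⌋ × 339 = 239 × 339 mm
N4: ⌊339/2⌋ × 239 = 169 × 239 mm
N5: ⌊239/2⌋ × 169 = 119 × 169 mm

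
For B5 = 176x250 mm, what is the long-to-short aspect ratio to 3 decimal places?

1.420

250 / 176 = 1.420
ISO 216 targets √2 ≈ 1.414; the +0.006 deviation is from mm rounding.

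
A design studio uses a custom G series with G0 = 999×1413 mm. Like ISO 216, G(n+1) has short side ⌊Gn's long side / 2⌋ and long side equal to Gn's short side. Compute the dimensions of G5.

176 × 249 mm

G1: ⌊1413/2⌋ × 999 = 706 × 999 mm
G2: ⌊999/2⌋ × 706 = 499 × 706 mm
G3: ⌊706/2⌋ × 499 = 353 × 499 mm
G4: ⌊499/2⌋ × 353 = 249 × 353 mm
G5: ⌊353/2⌋ × 249 = 176 × 249 mm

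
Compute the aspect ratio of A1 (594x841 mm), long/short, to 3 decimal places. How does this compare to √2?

1.416

841 / 594 = 1.416
ISO 216 targets √2 ≈ 1.414; the +0.002 deviation is from mm rounding.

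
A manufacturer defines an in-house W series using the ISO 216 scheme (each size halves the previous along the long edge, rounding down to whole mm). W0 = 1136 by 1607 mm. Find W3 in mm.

W1: ⌊1607/2⌋ × 1136 = 803 × 1136 mm
W2: ⌊1136/2⌋ × 803 = 568 × 803 mm
W3: ⌊803/2⌋ × 568 = 401 × 568 mm

401 × 568 mm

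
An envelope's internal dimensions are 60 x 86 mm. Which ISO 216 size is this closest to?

B8 (62 × 88 mm)

Aspect ratio 86/60 ≈ 1.433 (ISO target is √2 ≈ 1.414).
In the B-series (B0 = 1000 × 1414 mm): B8 = 62 × 88 mm.
Off by 4 mm total — nearest standard size.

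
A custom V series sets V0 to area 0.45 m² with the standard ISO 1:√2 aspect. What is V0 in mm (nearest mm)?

564 × 798 mm

Let the short side be w mm. Then w · w√2 = 0.45 m² = 450,000 mm².
w² = 450,000/√2, so w ≈ 564.1 mm; long side = w√2 ≈ 797.7 mm.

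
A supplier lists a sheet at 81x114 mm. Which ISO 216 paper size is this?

C7 (81 × 114 mm)

Aspect ratio 114/81 ≈ 1.407 — close to the ISO √2 ≈ 1.414.
In the C-series (envelope sizes, between A and B): C7 = 81 × 114 mm.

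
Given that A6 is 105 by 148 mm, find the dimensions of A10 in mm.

A7: ⌊148/2⌋ × 105 = 74 × 105 mm
A8: ⌊105/2⌋ × 74 = 52 × 74 mm
A9: ⌊74/2⌋ × 52 = 37 × 52 mm
A10: ⌊52/2⌋ × 37 = 26 × 37 mm

26 × 37 mm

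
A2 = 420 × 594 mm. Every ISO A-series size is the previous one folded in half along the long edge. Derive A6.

105 × 148 mm

A3: ⌊594/2⌋ × 420 = 297 × 420 mm
A4: ⌊420/2⌋ × 297 = 210 × 297 mm
A5: ⌊297/2⌋ × 210 = 148 × 210 mm
A6: ⌊210/2⌋ × 148 = 105 × 148 mm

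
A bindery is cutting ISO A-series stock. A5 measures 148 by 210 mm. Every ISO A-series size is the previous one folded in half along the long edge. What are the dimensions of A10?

A6: ⌊210/2⌋ × 148 = 105 × 148 mm
A7: ⌊148/2⌋ × 105 = 74 × 105 mm
A8: ⌊105/2⌋ × 74 = 52 × 74 mm
A9: ⌊74/2⌋ × 52 = 37 × 52 mm
A10: ⌊52/2⌋ × 37 = 26 × 37 mm

26 × 37 mm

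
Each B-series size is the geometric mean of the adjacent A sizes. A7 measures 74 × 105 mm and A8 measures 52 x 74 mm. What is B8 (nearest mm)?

62 × 88 mm

Short side: √(74 · 52) = √3848 ≈ 62.0 → 62 mm
Long side: √(105 · 74) = √7770 ≈ 88.1 → 88 mm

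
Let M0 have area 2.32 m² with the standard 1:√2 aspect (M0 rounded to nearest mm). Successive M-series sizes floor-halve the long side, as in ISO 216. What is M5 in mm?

Let M0's short side be w mm. w · w√2 = 2.32 m² = 2,320,000 mm², so w ≈ 1280.8 mm and w√2 ≈ 1811.3 mm → M0 = 1281 × 1811 mm.
M1: ⌊1811/2⌋ × 1281 = 905 × 1281 mm
M2: ⌊1281/2⌋ × 905 = 640 × 905 mm
M3: ⌊905/2⌋ × 640 = 452 × 640 mm
M4: ⌊640/2⌋ × 452 = 320 × 452 mm
M5: ⌊452/2⌋ × 320 = 226 × 320 mm

226 × 320 mm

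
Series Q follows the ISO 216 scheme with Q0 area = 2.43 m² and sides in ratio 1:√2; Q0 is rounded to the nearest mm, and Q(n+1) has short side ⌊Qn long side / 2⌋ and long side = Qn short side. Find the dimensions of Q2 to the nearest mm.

Let Q0's short side be w mm. w · w√2 = 2.43 m² = 2,430,000 mm², so w ≈ 1310.8 mm and w√2 ≈ 1853.8 mm → Q0 = 1311 × 1854 mm.
Q1: ⌊1854/2⌋ × 1311 = 927 × 1311 mm
Q2: ⌊1311/2⌋ × 927 = 655 × 927 mm

655 × 927 mm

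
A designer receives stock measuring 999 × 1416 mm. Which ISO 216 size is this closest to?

Aspect ratio 1416/999 ≈ 1.417 — close to the ISO √2 ≈ 1.414.
In the B-series (B0 = 1000 × 1414 mm): B0 = 1000 × 1414 mm.
Off by 3 mm total — nearest standard size.

B0 (1000 × 1414 mm)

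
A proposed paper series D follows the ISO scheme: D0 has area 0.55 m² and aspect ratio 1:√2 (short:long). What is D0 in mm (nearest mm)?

Let the short side be w mm. Then w · w√2 = 0.55 m² = 550,000 mm².
w² = 550,000/√2, so w ≈ 623.6 mm; long side = w√2 ≈ 881.9 mm.

624 × 882 mm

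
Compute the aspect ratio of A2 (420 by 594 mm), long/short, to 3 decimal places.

594 / 420 = 1.414
Matches √2 ≈ 1.414 — the ISO 216 defining ratio.

1.414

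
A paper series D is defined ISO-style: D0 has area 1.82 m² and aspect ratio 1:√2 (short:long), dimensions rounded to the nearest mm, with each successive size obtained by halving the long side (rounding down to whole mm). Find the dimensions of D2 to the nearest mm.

Let D0's short side be w mm. w · w√2 = 1.82 m² = 1,820,000 mm², so w ≈ 1134.4 mm and w√2 ≈ 1604.3 mm → D0 = 1134 × 1604 mm.
D1: ⌊1604/2⌋ × 1134 = 802 × 1134 mm
D2: ⌊1134/2⌋ × 802 = 567 × 802 mm

567 × 802 mm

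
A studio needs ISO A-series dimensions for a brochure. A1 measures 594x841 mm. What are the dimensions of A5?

148 × 210 mm

A2: ⌊841/2⌋ × 594 = 420 × 594 mm
A3: ⌊594/2⌋ × 420 = 297 × 420 mm
A4: ⌊420/2⌋ × 297 = 210 × 297 mm
A5: ⌊297/2⌋ × 210 = 148 × 210 mm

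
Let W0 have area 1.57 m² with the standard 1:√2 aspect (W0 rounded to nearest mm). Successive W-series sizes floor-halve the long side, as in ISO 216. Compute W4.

Let W0's short side be w mm. w · w√2 = 1.57 m² = 1,570,000 mm², so w ≈ 1053.6 mm and w√2 ≈ 1490.1 mm → W0 = 1054 × 1490 mm.
W1: ⌊1490/2⌋ × 1054 = 745 × 1054 mm
W2: ⌊1054/2⌋ × 745 = 527 × 745 mm
W3: ⌊745/2⌋ × 527 = 372 × 527 mm
W4: ⌊527/2⌋ × 372 = 263 × 372 mm

263 × 372 mm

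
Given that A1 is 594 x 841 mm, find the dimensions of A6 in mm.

A2: ⌊841/2⌋ × 594 = 420 × 594 mm
A3: ⌊594/2⌋ × 420 = 297 × 420 mm
A4: ⌊420/2⌋ × 297 = 210 × 297 mm
A5: ⌊297/2⌋ × 210 = 148 × 210 mm
A6: ⌊210/2⌋ × 148 = 105 × 148 mm

105 × 148 mm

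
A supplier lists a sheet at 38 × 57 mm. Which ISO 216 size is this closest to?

Aspect ratio 57/38 ≈ 1.500 (ISO target is √2 ≈ 1.414).
In the C-series (envelope sizes, between A and B): C9 = 40 × 57 mm.
Off by 2 mm total — nearest standard size.

C9 (40 × 57 mm)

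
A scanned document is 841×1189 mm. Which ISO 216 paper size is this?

Aspect ratio 1189/841 ≈ 1.414 — close to the ISO √2 ≈ 1.414.
In the A-series (A0 area = 1 m²): A0 = 841 × 1189 mm.

A0 (841 × 1189 mm)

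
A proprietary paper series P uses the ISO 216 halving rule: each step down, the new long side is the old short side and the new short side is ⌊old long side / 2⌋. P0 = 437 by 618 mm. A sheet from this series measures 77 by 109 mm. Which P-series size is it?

P5

P0: 437 × 618 mm
P1: 309 × 437 mm
P2: 218 × 309 mm
P3: 154 × 218 mm
P4: 109 × 154 mm
P5: 77 × 109 mm
P6: 54 × 77 mm
→ matches P5.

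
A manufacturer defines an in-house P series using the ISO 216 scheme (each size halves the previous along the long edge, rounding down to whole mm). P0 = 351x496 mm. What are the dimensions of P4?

87 × 124 mm

P1 = 248 × 351 mm (from P0 by 1 halving).
P2: ⌊351/2⌋ × 248 = 175 × 248 mm
P3: ⌊248/2⌋ × 175 = 124 × 175 mm
P4: ⌊175/2⌋ × 124 = 87 × 124 mm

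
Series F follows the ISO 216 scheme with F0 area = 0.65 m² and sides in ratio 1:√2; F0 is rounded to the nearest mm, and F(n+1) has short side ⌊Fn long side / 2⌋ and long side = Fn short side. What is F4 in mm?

Let F0's short side be w mm. w · w√2 = 0.65 m² = 650,000 mm², so w ≈ 678.0 mm and w√2 ≈ 958.8 mm → F0 = 678 × 959 mm.
F1: ⌊959/2⌋ × 678 = 479 × 678 mm
F2: ⌊678/2⌋ × 479 = 339 × 479 mm
F3: ⌊479/2⌋ × 339 = 239 × 339 mm
F4: ⌊339/2⌋ × 239 = 169 × 239 mm

169 × 239 mm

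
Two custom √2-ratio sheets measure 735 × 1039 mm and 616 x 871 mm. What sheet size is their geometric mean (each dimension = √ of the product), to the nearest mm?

673 × 951 mm

Short side: √(735 · 616) = √452760 ≈ 672.9 → 673 mm
Long side: √(1039 · 871) = √904969 ≈ 951.3 → 951 mm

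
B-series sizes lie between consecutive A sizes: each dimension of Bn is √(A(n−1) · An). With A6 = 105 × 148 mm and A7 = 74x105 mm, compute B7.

Short side: √(105 · 74) = √7770 ≈ 88.1 → 88 mm
Long side: √(148 · 105) = √15540 ≈ 124.7 → 125 mm

88 × 125 mm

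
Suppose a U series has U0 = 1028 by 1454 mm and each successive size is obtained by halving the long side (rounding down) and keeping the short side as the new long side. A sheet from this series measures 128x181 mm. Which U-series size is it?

U0: 1028 × 1454 mm
U1: 727 × 1028 mm
U2: 514 × 727 mm
U3: 363 × 514 mm
U4: 257 × 363 mm
U5: 181 × 257 mm
U6: 128 × 181 mm
U7: 90 × 128 mm
→ matches U6.

U6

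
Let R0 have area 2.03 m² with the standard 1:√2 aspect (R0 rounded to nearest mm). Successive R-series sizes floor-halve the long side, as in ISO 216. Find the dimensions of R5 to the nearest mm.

211 × 299 mm

Let R0's short side be w mm. w · w√2 = 2.03 m² = 2,030,000 mm², so w ≈ 1198.1 mm and w√2 ≈ 1694.4 mm → R0 = 1198 × 1694 mm.
R1: ⌊1694/2⌋ × 1198 = 847 × 1198 mm
R2: ⌊1198/2⌋ × 847 = 599 × 847 mm
R3: ⌊847/2⌋ × 599 = 423 × 599 mm
R4: ⌊599/2⌋ × 423 = 299 × 423 mm
R5: ⌊423/2⌋ × 299 = 211 × 299 mm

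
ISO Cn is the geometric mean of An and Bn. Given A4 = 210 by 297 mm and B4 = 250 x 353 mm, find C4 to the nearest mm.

Short side: √(210 · 250) = √52500 ≈ 229.1 → 229 mm
Long side: √(297 · 353) = √104841 ≈ 323.8 → 324 mm

229 × 324 mm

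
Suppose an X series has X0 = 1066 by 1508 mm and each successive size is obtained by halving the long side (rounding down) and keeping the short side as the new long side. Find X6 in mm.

133 × 188 mm

X1 = 754 × 1066 mm (from X0 by 1 halving).
X2: ⌊1066/2⌋ × 754 = 533 × 754 mm
X3: ⌊754/2⌋ × 533 = 377 × 533 mm
X4: ⌊533/2⌋ × 377 = 266 × 377 mm
X5: ⌊377/2⌋ × 266 = 188 × 266 mm
X6: ⌊266/2⌋ × 188 = 133 × 188 mm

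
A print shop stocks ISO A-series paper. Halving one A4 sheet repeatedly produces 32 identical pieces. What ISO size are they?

A9

32 = 2^5, so 5 halving steps.
A4 → A5 → … → A9 after 5 steps.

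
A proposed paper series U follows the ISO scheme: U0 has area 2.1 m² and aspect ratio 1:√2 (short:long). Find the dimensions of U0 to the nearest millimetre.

1219 × 1723 mm

Let the short side be w mm. Then w · w√2 = 2.1 m² = 2,100,000 mm².
w² = 2,100,000/√2, so w ≈ 1218.6 mm; long side = w√2 ≈ 1723.3 mm.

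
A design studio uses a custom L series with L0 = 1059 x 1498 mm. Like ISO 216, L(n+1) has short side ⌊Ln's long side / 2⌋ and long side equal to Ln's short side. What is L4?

L1: ⌊1498/2⌋ × 1059 = 749 × 1059 mm
L2: ⌊1059/2⌋ × 749 = 529 × 749 mm
L3: ⌊749/2⌋ × 529 = 374 × 529 mm
L4: ⌊529/2⌋ × 374 = 264 × 374 mm

264 × 374 mm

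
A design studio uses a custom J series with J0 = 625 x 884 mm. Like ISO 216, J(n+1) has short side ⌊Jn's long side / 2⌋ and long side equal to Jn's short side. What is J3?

J1: ⌊884/2⌋ × 625 = 442 × 625 mm
J2: ⌊625/2⌋ × 442 = 312 × 442 mm
J3: ⌊442/2⌋ × 312 = 221 × 312 mm

221 × 312 mm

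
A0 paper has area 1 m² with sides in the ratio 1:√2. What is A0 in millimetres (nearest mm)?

841 × 1189 mm

Let the short side be w mm. Then the long side is w√2 and w · w√2 = 10⁶ mm².
w² = 10⁶/√2, so w = 1000 / 2^(1/4) ≈ 840.9 mm; long side = 1000 · 2^(1/4) ≈ 1189.2 mm.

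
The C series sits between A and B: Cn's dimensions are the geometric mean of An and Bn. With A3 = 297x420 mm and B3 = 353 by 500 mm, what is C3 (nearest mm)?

324 × 458 mm

Short side: √(297 · 353) = √104841 ≈ 323.8 → 324 mm
Long side: √(420 · 500) = √210000 ≈ 458.3 → 458 mm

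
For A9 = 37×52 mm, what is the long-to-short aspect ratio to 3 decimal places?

52 / 37 = 1.405
ISO 216 targets √2 ≈ 1.414; the -0.009 deviation is from mm rounding.

1.405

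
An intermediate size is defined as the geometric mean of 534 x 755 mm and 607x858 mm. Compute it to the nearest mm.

Short side: √(534 · 607) = √324138 ≈ 569.3 → 569 mm
Long side: √(755 · 858) = √647790 ≈ 804.9 → 805 mm

569 × 805 mm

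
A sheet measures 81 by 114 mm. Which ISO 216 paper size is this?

Aspect ratio 114/81 ≈ 1.407 — close to the ISO √2 ≈ 1.414.
In the C-series (envelope sizes, between A and B): C7 = 81 × 114 mm.

C7 (81 × 114 mm)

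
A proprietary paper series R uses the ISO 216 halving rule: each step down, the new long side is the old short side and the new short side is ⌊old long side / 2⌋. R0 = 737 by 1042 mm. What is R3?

R1: ⌊1042/2⌋ × 737 = 521 × 737 mm
R2: ⌊737/2⌋ × 521 = 368 × 521 mm
R3: ⌊521/2⌋ × 368 = 260 × 368 mm

260 × 368 mm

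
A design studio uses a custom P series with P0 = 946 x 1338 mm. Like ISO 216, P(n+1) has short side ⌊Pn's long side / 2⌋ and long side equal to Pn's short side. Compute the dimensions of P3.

334 × 473 mm

P1: ⌊1338/2⌋ × 946 = 669 × 946 mm
P2: ⌊946/2⌋ × 669 = 473 × 669 mm
P3: ⌊669/2⌋ × 473 = 334 × 473 mm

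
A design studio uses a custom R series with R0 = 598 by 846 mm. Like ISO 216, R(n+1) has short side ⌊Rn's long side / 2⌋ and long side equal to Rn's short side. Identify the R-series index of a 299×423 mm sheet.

R2

R0: 598 × 846 mm
R1: 423 × 598 mm
R2: 299 × 423 mm
R3: 211 × 299 mm
→ matches R2.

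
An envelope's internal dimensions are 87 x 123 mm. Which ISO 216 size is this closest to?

Aspect ratio 123/87 ≈ 1.414 — close to the ISO √2 ≈ 1.414.
In the B-series (B0 = 1000 × 1414 mm): B7 = 88 × 125 mm.
Off by 3 mm total — nearest standard size.

B7 (88 × 125 mm)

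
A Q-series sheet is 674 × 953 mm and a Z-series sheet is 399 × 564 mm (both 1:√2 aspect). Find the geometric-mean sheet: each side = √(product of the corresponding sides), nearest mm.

Short side: √(674 · 399) = √268926 ≈ 518.6 → 519 mm
Long side: √(953 · 564) = √537492 ≈ 733.1 → 733 mm

519 × 733 mm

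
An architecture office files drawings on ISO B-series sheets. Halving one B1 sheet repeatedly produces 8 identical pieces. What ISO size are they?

8 = 2^3, so 3 halving steps.
B1 → B2 → … → B4 after 3 steps.

B4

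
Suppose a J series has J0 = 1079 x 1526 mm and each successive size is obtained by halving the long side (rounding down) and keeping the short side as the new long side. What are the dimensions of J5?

J1: ⌊1526/2⌋ × 1079 = 763 × 1079 mm
J2: ⌊1079/2⌋ × 763 = 539 × 763 mm
J3: ⌊763/2⌋ × 539 = 381 × 539 mm
J4: ⌊539/2⌋ × 381 = 269 × 381 mm
J5: ⌊381/2⌋ × 269 = 190 × 269 mm

190 × 269 mm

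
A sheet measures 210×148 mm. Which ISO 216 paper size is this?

Aspect ratio 210/148 ≈ 1.419 — close to the ISO √2 ≈ 1.414.
In the A-series (A0 area = 1 m²): A5 = 148 × 210 mm.

A5 (148 × 210 mm)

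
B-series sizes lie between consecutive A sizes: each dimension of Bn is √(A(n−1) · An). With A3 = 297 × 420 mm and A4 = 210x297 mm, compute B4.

Short side: √(297 · 210) = √62370 ≈ 249.7 → 250 mm
Long side: √(420 · 297) = √124740 ≈ 353.2 → 353 mm

250 × 353 mm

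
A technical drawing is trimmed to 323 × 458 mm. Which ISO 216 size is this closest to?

Aspect ratio 458/323 ≈ 1.418 — close to the ISO √2 ≈ 1.414.
In the C-series (envelope sizes, between A and B): C3 = 324 × 458 mm.
Off by 1 mm total — nearest standard size.

C3 (324 × 458 mm)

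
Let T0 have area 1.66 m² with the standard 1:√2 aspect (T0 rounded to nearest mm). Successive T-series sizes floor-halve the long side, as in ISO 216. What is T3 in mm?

383 × 541 mm

Let T0's short side be w mm. w · w√2 = 1.66 m² = 1,660,000 mm², so w ≈ 1083.4 mm and w√2 ≈ 1532.2 mm → T0 = 1083 × 1532 mm.
T1: ⌊1532/2⌋ × 1083 = 766 × 1083 mm
T2: ⌊1083/2⌋ × 766 = 541 × 766 mm
T3: ⌊766/2⌋ × 541 = 383 × 541 mm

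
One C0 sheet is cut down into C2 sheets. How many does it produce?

C0 = 917 × 1297 mm; C2 = 458 × 648 mm.
Each halving step doubles the count; 2 steps from C0 to C2.
2^2 = 4.

4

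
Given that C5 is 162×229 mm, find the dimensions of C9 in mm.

C6: ⌊229/2⌋ × 162 = 114 × 162 mm
C7: ⌊162/2⌋ × 114 = 81 × 114 mm
C8: ⌊114/2⌋ × 81 = 57 × 81 mm
C9: ⌊81/2⌋ × 57 = 40 × 57 mm

40 × 57 mm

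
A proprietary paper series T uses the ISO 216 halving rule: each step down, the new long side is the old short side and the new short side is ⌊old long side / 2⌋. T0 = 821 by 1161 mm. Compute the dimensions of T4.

205 × 290 mm

T1: ⌊1161/2⌋ × 821 = 580 × 821 mm
T2: ⌊821/2⌋ × 580 = 410 × 580 mm
T3: ⌊580/2⌋ × 410 = 290 × 410 mm
T4: ⌊410/2⌋ × 290 = 205 × 290 mm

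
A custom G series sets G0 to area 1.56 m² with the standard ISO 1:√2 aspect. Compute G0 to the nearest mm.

1050 × 1485 mm

Let the short side be w mm. Then w · w√2 = 1.56 m² = 1,560,000 mm².
w² = 1,560,000/√2, so w ≈ 1050.3 mm; long side = w√2 ≈ 1485.3 mm.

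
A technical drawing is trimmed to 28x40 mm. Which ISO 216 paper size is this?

C10 (28 × 40 mm)

Aspect ratio 40/28 ≈ 1.429 — close to the ISO √2 ≈ 1.414.
In the C-series (envelope sizes, between A and B): C10 = 28 × 40 mm.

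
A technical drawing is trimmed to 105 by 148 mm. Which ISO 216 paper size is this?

Aspect ratio 148/105 ≈ 1.410 — close to the ISO √2 ≈ 1.414.
In the A-series (A0 area = 1 m²): A6 = 105 × 148 mm.

A6 (105 × 148 mm)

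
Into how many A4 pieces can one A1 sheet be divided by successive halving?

8

Each ISO step halves the sheet: 1 × A1 → 2 × A2 → 4 × A3 → 8 × A4
From A1 to A4 is 3 halving steps: 2^3 = 8.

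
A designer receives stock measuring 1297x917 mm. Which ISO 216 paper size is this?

C0 (917 × 1297 mm)

Aspect ratio 1297/917 ≈ 1.414 — close to the ISO √2 ≈ 1.414.
In the C-series (envelope sizes, between A and B): C0 = 917 × 1297 mm.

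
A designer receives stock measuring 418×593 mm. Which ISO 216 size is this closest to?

Aspect ratio 593/418 ≈ 1.419 — close to the ISO √2 ≈ 1.414.
In the A-series (A0 area = 1 m²): A2 = 420 × 594 mm.
Off by 3 mm total — nearest standard size.

A2 (420 × 594 mm)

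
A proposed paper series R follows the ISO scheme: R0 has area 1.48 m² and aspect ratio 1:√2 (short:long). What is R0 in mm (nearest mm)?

1023 × 1447 mm

Let the short side be w mm. Then w · w√2 = 1.48 m² = 1,480,000 mm².
w² = 1,480,000/√2, so w ≈ 1023.0 mm; long side = w√2 ≈ 1446.7 mm.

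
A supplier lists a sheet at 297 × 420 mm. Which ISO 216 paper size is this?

Aspect ratio 420/297 ≈ 1.414 — close to the ISO √2 ≈ 1.414.
In the A-series (A0 area = 1 m²): A3 = 297 × 420 mm.

A3 (297 × 420 mm)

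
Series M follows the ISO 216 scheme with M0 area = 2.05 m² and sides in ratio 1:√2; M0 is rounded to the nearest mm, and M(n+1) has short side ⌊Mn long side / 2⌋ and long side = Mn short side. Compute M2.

602 × 851 mm

Let M0's short side be w mm. w · w√2 = 2.05 m² = 2,050,000 mm², so w ≈ 1204.0 mm and w√2 ≈ 1702.7 mm → M0 = 1204 × 1703 mm.
M1: ⌊1703/2⌋ × 1204 = 851 × 1204 mm
M2: ⌊1204/2⌋ × 851 = 602 × 851 mm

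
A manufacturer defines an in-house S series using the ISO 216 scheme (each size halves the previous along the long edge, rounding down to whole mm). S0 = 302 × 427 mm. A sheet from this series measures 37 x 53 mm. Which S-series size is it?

S6

S0: 302 × 427 mm
S1: 213 × 302 mm
S2: 151 × 213 mm
S3: 106 × 151 mm
S4: 75 × 106 mm
S5: 53 × 75 mm
S6: 37 × 53 mm
S7: 26 × 37 mm
→ matches S6.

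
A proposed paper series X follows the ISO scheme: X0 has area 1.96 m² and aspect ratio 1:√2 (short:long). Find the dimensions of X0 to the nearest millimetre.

Let the short side be w mm. Then w · w√2 = 1.96 m² = 1,960,000 mm².
w² = 1,960,000/√2, so w ≈ 1177.3 mm; long side = w√2 ≈ 1664.9 mm.

1177 × 1665 mm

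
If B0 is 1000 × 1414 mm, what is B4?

B1: ⌊1414/2⌋ × 1000 = 707 × 1000 mm
B2: ⌊1000/2⌋ × 707 = 500 × 707 mm
B3: ⌊707/2⌋ × 500 = 353 × 500 mm
B4: ⌊500/2⌋ × 353 = 250 × 353 mm

250 × 353 mm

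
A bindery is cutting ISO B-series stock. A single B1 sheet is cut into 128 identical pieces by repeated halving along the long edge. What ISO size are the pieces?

128 = 2^7, so 7 halving steps.
B1 → B2 → … → B8 after 7 steps.

B8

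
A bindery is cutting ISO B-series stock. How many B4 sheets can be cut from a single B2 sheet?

4

B2 = 500 × 707 mm; B4 = 250 × 353 mm.
Each halving step doubles the count; 2 steps from B2 to B4.
2^2 = 4.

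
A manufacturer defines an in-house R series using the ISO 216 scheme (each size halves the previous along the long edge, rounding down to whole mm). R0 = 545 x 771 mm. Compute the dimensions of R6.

R1: ⌊771/2⌋ × 545 = 385 × 545 mm
R2: ⌊545/2⌋ × 385 = 272 × 385 mm
R3: ⌊385/2⌋ × 272 = 192 × 272 mm
R4: ⌊272/2⌋ × 192 = 136 × 192 mm
R5: ⌊192/2⌋ × 136 = 96 × 136 mm
R6: ⌊136/2⌋ × 96 = 68 × 96 mm

68 × 96 mm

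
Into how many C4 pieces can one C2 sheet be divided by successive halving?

Each ISO step halves the sheet: 1 × C2 → 2 × C3 → 4 × C4
From C2 to C4 is 2 halving steps: 2^2 = 4.

4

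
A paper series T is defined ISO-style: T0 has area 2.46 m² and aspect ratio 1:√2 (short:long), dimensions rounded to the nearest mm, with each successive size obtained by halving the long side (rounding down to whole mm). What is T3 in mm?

466 × 659 mm

Let T0's short side be w mm. w · w√2 = 2.46 m² = 2,460,000 mm², so w ≈ 1318.9 mm and w√2 ≈ 1865.2 mm → T0 = 1319 × 1865 mm.
T1: ⌊1865/2⌋ × 1319 = 932 × 1319 mm
T2: ⌊1319/2⌋ × 932 = 659 × 932 mm
T3: ⌊932/2⌋ × 659 = 466 × 659 mm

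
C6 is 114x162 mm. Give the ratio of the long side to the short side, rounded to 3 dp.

1.421

162 / 114 = 1.421
ISO 216 targets √2 ≈ 1.414; the +0.007 deviation is from mm rounding.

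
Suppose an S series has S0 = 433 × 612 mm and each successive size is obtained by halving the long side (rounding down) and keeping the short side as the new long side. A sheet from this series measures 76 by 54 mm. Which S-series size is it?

S0: 433 × 612 mm
S1: 306 × 433 mm
S2: 216 × 306 mm
S3: 153 × 216 mm
S4: 108 × 153 mm
S5: 76 × 108 mm
S6: 54 × 76 mm
S7: 38 × 54 mm
→ matches S6.

S6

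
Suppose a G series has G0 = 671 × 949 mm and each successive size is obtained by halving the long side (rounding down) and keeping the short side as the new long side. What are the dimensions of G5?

G1: ⌊949/2⌋ × 671 = 474 × 671 mm
G2: ⌊671/2⌋ × 474 = 335 × 474 mm
G3: ⌊474/2⌋ × 335 = 237 × 335 mm
G4: ⌊335/2⌋ × 237 = 167 × 237 mm
G5: ⌊237/2⌋ × 167 = 118 × 167 mm

118 × 167 mm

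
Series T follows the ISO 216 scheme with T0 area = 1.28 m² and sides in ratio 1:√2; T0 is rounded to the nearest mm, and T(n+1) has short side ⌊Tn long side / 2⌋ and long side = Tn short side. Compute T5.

Let T0's short side be w mm. w · w√2 = 1.28 m² = 1,280,000 mm², so w ≈ 951.4 mm and w√2 ≈ 1345.4 mm → T0 = 951 × 1345 mm.
T1: ⌊1345/2⌋ × 951 = 672 × 951 mm
T2: ⌊951/2⌋ × 672 = 475 × 672 mm
T3: ⌊672/2⌋ × 475 = 336 × 475 mm
T4: ⌊475/2⌋ × 336 = 237 × 336 mm
T5: ⌊336/2⌋ × 237 = 168 × 237 mm

168 × 237 mm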